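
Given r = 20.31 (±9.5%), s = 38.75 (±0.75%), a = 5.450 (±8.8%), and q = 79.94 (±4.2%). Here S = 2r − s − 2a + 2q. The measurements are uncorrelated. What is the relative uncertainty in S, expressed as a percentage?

For a sum/difference, combine absolute errors in quadrature:
  (2·δr)² = 14.9;  (δs)² = 0.0845;  (2·δa)² = 0.920;  (2·δq)² = 45.1
δS = √(61.0) = 7.81
S = 150.8, so δS/S = 7.81/150.8 = 0.0518.

5.18%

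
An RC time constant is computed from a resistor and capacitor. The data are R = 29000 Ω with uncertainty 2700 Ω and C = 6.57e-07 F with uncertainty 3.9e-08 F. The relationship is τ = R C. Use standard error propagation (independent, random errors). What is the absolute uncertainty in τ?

0.00210 s

For a monomial τ ∝ R, C, fractional errors add in quadrature:
  (1·δR/R)² = (1×0.0931)² = 0.00867;  (1·δC/C)² = (1×0.0594)² = 0.00352
δτ/τ = √(0.0122) = 0.110
τ = 0.0191 s, so δτ = 0.110 × 0.0191 = 0.00210 s.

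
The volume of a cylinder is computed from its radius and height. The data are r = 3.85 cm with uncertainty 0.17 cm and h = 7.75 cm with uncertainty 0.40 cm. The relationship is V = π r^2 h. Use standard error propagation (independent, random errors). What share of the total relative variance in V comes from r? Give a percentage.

74.5%

(δV/V)² = (2·δr/r)² + (1·δh/h)²
  r term: (2×0.0442)² = 0.00780
  h term: (1×0.0516)² = 0.00266
Total = 0.0105. Share from r = 0.00780/0.0105 = 0.745.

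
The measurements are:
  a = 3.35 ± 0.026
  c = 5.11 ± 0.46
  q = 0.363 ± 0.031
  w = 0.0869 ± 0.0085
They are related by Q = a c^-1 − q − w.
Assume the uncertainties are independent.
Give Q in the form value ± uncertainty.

Let p = a·c^-1 = 0.656. δp/p = √((1·δa/a)² + (-1·δc/c)²) = √(6.02e-05 + 0.00810) = 0.0904, so δp = 0.0592.
Q = p − q − w: δQ = √(δp² + δq² + δw²) = √(0.00351 + 0.000961 + 7.23e-05) = 0.0674
Q = 0.206.

0.206 ± 0.0674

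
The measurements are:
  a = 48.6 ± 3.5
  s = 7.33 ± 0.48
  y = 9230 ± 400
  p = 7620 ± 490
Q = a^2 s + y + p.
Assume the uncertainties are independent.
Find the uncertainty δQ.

Let w = a^2·s = 17300. δw/w = √((2·δa/a)² + (1·δs/s)²) = √(0.0207 + 0.00429) = 0.158, so δw = 2740.
Q = w + y + p: δQ = √(δw² + δy² + δp²) = √(7.5e+06 + 1.6e+05 + 2.4e+05) = 2810

2810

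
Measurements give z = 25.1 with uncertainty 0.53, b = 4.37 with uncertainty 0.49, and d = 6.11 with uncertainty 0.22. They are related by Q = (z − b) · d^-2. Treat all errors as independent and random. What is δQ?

Let u = z − b = 20.7. δu = √(δz² + δb²) = √(0.281 + 0.240) = 0.722, so δu/u = 0.0348.
Q is then a monomial in u, d:
δQ/Q = √((δu/u)² + (-2·δd/d)²) = √(0.00121 + 0.00519) = 0.0800
Q = 0.555, so δQ = 0.0800 × 0.555 = 0.0444.

0.0444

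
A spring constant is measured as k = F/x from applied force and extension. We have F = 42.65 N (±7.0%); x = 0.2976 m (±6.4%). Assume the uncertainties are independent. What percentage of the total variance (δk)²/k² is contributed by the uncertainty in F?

54.5%

(δk/k)² = (1·δF/F)² + (-1·δx/x)²
  F term: (1×0.0700)² = 0.00490
  x term: (-1×0.0640)² = 0.00410
Total = 0.00900. Share from F = 0.00490/0.00900 = 0.545.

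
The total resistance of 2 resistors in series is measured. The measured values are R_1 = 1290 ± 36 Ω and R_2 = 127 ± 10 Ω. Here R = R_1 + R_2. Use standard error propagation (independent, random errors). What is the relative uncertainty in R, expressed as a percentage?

For a sum/difference, combine absolute errors in quadrature:
  (δR_1)² = 1300;  (δR_2)² = 100
δR = √(1400) = 37.4 Ω
R = 1420 Ω, so δR/R = 37.4/1420 = 0.0264.

2.64%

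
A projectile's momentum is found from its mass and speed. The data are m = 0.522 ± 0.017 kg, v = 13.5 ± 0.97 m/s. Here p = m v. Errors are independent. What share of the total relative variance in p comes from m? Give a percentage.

17.0%

(δp/p)² = (1·δm/m)² + (1·δv/v)²
  m term: (1×0.0326)² = 0.00106
  v term: (1×0.0719)² = 0.00516
Total = 0.00622. Share from m = 0.00106/0.00622 = 0.170.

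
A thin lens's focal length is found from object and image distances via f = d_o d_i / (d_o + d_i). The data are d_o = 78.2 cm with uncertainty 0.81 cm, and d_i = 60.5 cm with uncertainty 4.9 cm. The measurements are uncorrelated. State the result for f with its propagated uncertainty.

∂f/∂d_o = (d_i/(d_o+d_i))² = 0.190;  ∂f/∂d_i = (d_o/(d_o+d_i))² = 0.318
δf = √((∂f/∂d_o · δd_o)² + (∂f/∂d_i · δd_i)²) = √(0.0238 + 2.43) = 1.57 cm
f = 34.1 cm.

34.1 ± 1.57 cm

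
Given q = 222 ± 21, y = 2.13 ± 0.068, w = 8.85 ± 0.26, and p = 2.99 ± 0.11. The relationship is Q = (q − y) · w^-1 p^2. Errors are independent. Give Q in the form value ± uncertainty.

222 ± 27.6

Let u = q − y = 220. δu = √(δq² + δy²) = √(441 + 0.00462) = 21.0, so δu/u = 0.0955.
Q is then a monomial in u, w, p:
δQ/Q = √((δu/u)² + (-1·δw/w)² + (2·δp/p)²) = √(0.00912 + 0.000863 + 0.00541) = 0.124
Q = 222, so δQ = 0.124 × 222 = 27.6.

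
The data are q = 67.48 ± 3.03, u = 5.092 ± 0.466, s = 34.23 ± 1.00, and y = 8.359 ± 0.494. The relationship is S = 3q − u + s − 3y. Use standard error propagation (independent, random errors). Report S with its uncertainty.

206.5 ± 9.28

S is a linear combination, so absolute uncertainties add in quadrature:
  (3·δq)² = 82.6;  (δu)² = 0.217;  (δs)² = 1.00;  (3·δy)² = 2.20
δS = √(86.0) = 9.28
S = 206.5.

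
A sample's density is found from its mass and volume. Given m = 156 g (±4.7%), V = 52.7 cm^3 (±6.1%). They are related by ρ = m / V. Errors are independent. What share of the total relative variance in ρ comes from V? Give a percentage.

(δρ/ρ)² = (1·δm/m)² + (-1·δV/V)²
  m term: (1×0.0470)² = 0.00221
  V term: (-1×0.0610)² = 0.00372
Total = 0.00593. Share from V = 0.00372/0.00593 = 0.627.

62.7%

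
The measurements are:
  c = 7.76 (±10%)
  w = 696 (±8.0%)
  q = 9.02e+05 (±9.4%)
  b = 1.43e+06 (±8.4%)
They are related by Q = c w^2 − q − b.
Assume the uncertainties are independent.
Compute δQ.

7.24e+05

Let p = c·w^2 = 3.76e+06. δp/p = √((1·δc/c)² + (2·δw/w)²) = √(0.0100 + 0.0256) = 0.189, so δp = 7.09e+05.
Q = p − q − b: δQ = √(δp² + δq² + δb²) = √(5.03e+11 + 7.19e+09 + 1.44e+10) = 7.24e+05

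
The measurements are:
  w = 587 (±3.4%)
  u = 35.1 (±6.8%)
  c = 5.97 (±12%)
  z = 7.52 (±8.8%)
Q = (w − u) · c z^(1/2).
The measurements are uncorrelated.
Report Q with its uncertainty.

Let h = w − u = 552. δh = √(δw² + δu²) = √(398 + 5.70) = 20.1, so δh/h = 0.0364.
Q is then a monomial in h, c, z:
δQ/Q = √((δh/h)² + (1·δc/c)² + (½·δz/z)²) = √(0.00133 + 0.0144 + 0.00194) = 0.133
Q = 9040, so δQ = 0.133 × 9040 = 1200.

9040 ± 1200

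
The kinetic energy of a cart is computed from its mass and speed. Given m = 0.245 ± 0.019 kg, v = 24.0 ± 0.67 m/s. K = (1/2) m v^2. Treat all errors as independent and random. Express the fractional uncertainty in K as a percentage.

9.56%

Each factor contributes (exponent × relative error)² to (δK/K)²:
  (1·δm/m)² = (1×0.0776)² = 0.00601;  (2·δv/v)² = (2×0.0279)² = 0.00312
δK/K = √(0.00913) = 0.0956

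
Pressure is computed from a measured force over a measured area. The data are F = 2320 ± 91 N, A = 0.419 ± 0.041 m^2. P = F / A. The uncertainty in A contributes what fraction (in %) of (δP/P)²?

(δP/P)² = (1·δF/F)² + (-1·δA/A)²
  F term: (1×0.0392)² = 0.00154
  A term: (-1×0.0979)² = 0.00958
Total = 0.0111. Share from A = 0.00958/0.0111 = 0.862.

86.2%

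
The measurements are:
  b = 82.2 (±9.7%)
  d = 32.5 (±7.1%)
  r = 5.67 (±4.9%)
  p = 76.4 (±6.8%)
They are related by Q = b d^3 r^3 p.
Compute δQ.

1.12e+10

Each factor contributes (exponent × relative error)² to (δQ/Q)²:
  (1·δb/b)² = (1×0.0970)² = 0.00941;  (3·δd/d)² = (3×0.0710)² = 0.0454;  (3·δr/r)² = (3×0.0490)² = 0.0216;  (1·δp/p)² = (1×0.0680)² = 0.00462
δQ/Q = √(0.0810) = 0.285
Q = 3.93e+10, so δQ = 0.285 × 3.93e+10 = 1.12e+10.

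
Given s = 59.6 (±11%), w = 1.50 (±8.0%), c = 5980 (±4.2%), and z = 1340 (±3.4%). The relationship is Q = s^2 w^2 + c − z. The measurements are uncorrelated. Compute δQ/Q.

0.173

Let p = s^2·w^2 = 7990. δp/p = √((2·δs/s)² + (2·δw/w)²) = √(0.0484 + 0.0256) = 0.272, so δp = 2170.
Q = p + c − z: δQ = √(δp² + δc² + δz²) = √(4.73e+06 + 63100 + 2080) = 2190
Q = 12600, so δQ/Q = 2190/12600 = 0.173.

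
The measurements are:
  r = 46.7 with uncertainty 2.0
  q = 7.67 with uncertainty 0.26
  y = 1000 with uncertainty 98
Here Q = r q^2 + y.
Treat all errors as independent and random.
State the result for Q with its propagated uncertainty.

3750 ± 241

Let p = r·q^2 = 2750. δp/p = √((1·δr/r)² + (2·δq/q)²) = √(0.00183 + 0.00460) = 0.0802, so δp = 220.
Q = p + y: δQ = √(δp² + δy²) = √(48500 + 9600) = 241
Q = 3750.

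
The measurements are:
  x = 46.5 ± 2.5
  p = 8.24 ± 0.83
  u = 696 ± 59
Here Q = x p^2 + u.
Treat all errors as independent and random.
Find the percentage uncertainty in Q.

Let w = x·p^2 = 3160. δw/w = √((1·δx/x)² + (2·δp/p)²) = √(0.00289 + 0.0406) = 0.209, so δw = 658.
Q = w + u: δQ = √(δw² + δu²) = √(4.33e+05 + 3480) = 661
Q = 3850, so δQ/Q = 661/3850 = 0.172.

17.2%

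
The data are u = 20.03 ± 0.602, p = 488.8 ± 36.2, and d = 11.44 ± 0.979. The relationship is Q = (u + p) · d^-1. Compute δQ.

Let w = u + p = 508.8. δw = √(δu² + δp²) = √(0.362 + 1310) = 36.2, so δw/w = 0.0712.
Q is then a monomial in w, d:
δQ/Q = √((δw/w)² + (-1·δd/d)²) = √(0.00506 + 0.00732) = 0.111
Q = 44.48, so δQ = 0.111 × 44.48 = 4.95.

4.95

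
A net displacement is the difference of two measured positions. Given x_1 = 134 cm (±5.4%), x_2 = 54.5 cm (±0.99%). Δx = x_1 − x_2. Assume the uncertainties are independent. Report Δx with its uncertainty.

Each term contributes (cᵢ δxᵢ)² to (δΔx)²:
  (δx_1)² = 52.4;  (δx_2)² = 0.291
δΔx = √(52.7) = 7.26 cm
Δx = 79.5 cm.

79.5 ± 7.26 cm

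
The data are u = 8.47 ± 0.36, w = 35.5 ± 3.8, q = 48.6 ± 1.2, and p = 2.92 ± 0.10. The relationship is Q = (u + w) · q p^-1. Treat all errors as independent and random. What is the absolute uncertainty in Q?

70.6

Let h = u + w = 44.0. δh = √(δu² + δw²) = √(0.130 + 14.4) = 3.82, so δh/h = 0.0868.
Q is then a monomial in h, q, p:
δQ/Q = √((δh/h)² + (1·δq/q)² + (-1·δp/p)²) = √(0.00754 + 0.000610 + 0.00117) = 0.0965
Q = 732, so δQ = 0.0965 × 732 = 70.6.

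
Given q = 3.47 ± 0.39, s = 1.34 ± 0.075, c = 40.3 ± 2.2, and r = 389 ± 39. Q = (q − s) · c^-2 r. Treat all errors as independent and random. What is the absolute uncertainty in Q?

0.122

Let u = q − s = 2.13. δu = √(δq² + δs²) = √(0.152 + 0.00562) = 0.397, so δu/u = 0.186.
Q is then a monomial in u, c, r:
δQ/Q = √((δu/u)² + (-2·δc/c)² + (1·δr/r)²) = √(0.0348 + 0.0119 + 0.0101) = 0.238
Q = 0.510, so δQ = 0.238 × 0.510 = 0.122.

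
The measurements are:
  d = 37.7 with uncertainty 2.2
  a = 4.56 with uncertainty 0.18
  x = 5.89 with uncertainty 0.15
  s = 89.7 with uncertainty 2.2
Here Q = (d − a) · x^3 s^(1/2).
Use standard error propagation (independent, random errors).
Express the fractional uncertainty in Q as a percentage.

Let u = d − a = 33.1. δu = √(δd² + δa²) = √(4.84 + 0.0324) = 2.21, so δu/u = 0.0666.
Q is then a monomial in u, x, s:
δQ/Q = √((δu/u)² + (3·δx/x)² + (½·δs/s)²) = √(0.00444 + 0.00584 + 0.000150) = 0.102

10.2%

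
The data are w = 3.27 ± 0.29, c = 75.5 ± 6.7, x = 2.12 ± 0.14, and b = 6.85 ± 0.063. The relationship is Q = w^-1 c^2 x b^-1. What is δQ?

Each factor contributes (exponent × relative error)² to (δQ/Q)²:
  (-1·δw/w)² = (-1×0.0887)² = 0.00787;  (2·δc/c)² = (2×0.0887)² = 0.0315;  (1·δx/x)² = (1×0.0660)² = 0.00436;  (-1·δb/b)² = (-1×0.00920)² = 8.46e-05
δQ/Q = √(0.0438) = 0.209
Q = 539, so δQ = 0.209 × 539 = 113.

113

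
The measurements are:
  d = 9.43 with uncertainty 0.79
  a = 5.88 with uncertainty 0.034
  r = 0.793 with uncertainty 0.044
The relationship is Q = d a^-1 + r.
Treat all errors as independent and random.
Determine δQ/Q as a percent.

Let p = d·a^-1 = 1.60. δp/p = √((1·δd/d)² + (-1·δa/a)²) = √(0.00702 + 3.34e-05) = 0.0840, so δp = 0.135.
Q = p + r: δQ = √(δp² + δr²) = √(0.0181 + 0.00194) = 0.142
Q = 2.40, so δQ/Q = 0.142/2.40 = 0.0591.

5.91%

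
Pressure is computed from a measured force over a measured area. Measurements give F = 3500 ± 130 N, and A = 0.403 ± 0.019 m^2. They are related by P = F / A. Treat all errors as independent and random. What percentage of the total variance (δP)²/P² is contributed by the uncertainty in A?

61.7%

(δP/P)² = (1·δF/F)² + (-1·δA/A)²
  F term: (1×0.0371)² = 0.00138
  A term: (-1×0.0471)² = 0.00222
Total = 0.00360. Share from A = 0.00222/0.00360 = 0.617.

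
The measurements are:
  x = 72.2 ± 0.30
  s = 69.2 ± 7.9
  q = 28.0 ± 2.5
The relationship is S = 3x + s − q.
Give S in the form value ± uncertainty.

Each term contributes (cᵢ δxᵢ)² to (δS)²:
  (3·δx)² = 0.810;  (δs)² = 62.4;  (δq)² = 6.25
δS = √(69.5) = 8.33
S = 258.

258 ± 8.33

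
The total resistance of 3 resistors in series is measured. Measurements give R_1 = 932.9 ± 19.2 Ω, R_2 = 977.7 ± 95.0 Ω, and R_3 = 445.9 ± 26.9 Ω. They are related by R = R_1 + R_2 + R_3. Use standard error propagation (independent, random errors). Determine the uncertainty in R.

101 Ω

For a sum/difference, combine absolute errors in quadrature:
  (δR_1)² = 369;  (δR_2)² = 9020;  (δR_3)² = 724
δR = √(10100) = 101 Ω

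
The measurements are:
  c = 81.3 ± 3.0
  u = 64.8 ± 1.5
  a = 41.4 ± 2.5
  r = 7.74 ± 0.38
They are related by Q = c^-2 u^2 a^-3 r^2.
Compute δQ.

For a monomial Q ∝ c^-2, u^2, a^-3, r^2, fractional errors add in quadrature:
  (-2·δc/c)² = (-2×0.0369)² = 0.00545;  (2·δu/u)² = (2×0.0231)² = 0.00214;  (-3·δa/a)² = (-3×0.0604)² = 0.0328;  (2·δr/r)² = (2×0.0491)² = 0.00964
δQ/Q = √(0.0501) = 0.224
Q = 0.000536, so δQ = 0.224 × 0.000536 = 0.000120.

0.000120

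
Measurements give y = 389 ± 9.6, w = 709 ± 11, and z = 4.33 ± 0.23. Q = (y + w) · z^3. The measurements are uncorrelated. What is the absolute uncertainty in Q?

Let u = y + w = 1100. δu = √(δy² + δw²) = √(92.2 + 121) = 14.6, so δu/u = 0.0133.
Q is then a monomial in u, z:
δQ/Q = √((δu/u)² + (3·δz/z)²) = √(0.000177 + 0.0254) = 0.160
Q = 89100, so δQ = 0.160 × 89100 = 14300.

14300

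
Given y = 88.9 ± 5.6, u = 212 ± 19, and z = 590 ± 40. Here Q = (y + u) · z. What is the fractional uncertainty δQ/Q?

Let w = y + u = 301. δw = √(δy² + δu²) = √(31.4 + 361) = 19.8, so δw/w = 0.0658.
Q is then a monomial in w, z:
δQ/Q = √((δw/w)² + (1·δz/z)²) = √(0.00433 + 0.00460) = 0.0945

0.0945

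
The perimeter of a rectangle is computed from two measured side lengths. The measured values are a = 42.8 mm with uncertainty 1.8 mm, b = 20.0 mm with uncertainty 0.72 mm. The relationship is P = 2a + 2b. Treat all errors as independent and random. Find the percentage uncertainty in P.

3.09%

Sums and differences: (δP)² = Σ (cᵢ δxᵢ)².
  (2·δa)² = 13.0;  (2·δb)² = 2.07
δP = √(15.0) = 3.88 mm
P = 126 mm, so δP/P = 3.88/126 = 0.0309.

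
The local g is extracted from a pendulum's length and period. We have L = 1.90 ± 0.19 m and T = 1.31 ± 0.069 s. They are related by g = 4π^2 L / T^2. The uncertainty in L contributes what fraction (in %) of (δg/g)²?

47.4%

(δg/g)² = (1·δL/L)² + (-2·δT/T)²
  L term: (1×0.100)² = 0.0100
  T term: (-2×0.0527)² = 0.0111
Total = 0.0211. Share from L = 0.0100/0.0211 = 0.474.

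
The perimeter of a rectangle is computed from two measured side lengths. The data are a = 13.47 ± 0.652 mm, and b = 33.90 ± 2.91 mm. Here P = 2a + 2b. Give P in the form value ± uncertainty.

Each term contributes (cᵢ δxᵢ)² to (δP)²:
  (2·δa)² = 1.70;  (2·δb)² = 33.9
δP = √(35.6) = 5.96 mm
P = 94.74 mm.

94.74 ± 5.96 mm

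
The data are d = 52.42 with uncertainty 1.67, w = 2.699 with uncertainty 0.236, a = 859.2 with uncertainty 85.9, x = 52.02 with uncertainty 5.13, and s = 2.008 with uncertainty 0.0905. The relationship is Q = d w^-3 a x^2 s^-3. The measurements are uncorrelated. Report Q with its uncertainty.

Each factor contributes (exponent × relative error)² to (δQ/Q)²:
  (1·δd/d)² = (1×0.0319)² = 0.00101;  (-3·δw/w)² = (-3×0.0874)² = 0.0688;  (1·δa/a)² = (1×0.1000)² = 0.01000;  (2·δx/x)² = (2×0.0986)² = 0.0389;  (-3·δs/s)² = (-3×0.0451)² = 0.0183
δQ/Q = √(0.137) = 0.370
Q = 765700, so δQ = 0.370 × 765700 = 2.83e+05.

(7.657 ± 2.83) × 10^5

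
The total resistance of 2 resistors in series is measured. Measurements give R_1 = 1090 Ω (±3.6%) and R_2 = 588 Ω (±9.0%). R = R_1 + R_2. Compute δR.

65.9 Ω

Sums and differences: (δR)² = Σ (cᵢ δxᵢ)².
  (δR_1)² = 1540;  (δR_2)² = 2800
δR = √(4340) = 65.9 Ω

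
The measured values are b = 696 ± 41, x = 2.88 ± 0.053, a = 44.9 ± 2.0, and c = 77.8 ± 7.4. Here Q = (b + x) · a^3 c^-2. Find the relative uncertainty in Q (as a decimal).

0.240

Let u = b + x = 699. δu = √(δb² + δx²) = √(1680 + 0.00281) = 41.0, so δu/u = 0.0587.
Q is then a monomial in u, a, c:
δQ/Q = √((δu/u)² + (3·δa/a)² + (-2·δc/c)²) = √(0.00344 + 0.0179 + 0.0362) = 0.240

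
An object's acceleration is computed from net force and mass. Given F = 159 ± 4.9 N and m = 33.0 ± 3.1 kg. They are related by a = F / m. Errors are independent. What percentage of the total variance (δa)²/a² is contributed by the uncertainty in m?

90.3%

(δa/a)² = (1·δF/F)² + (-1·δm/m)²
  F term: (1×0.0308)² = 0.000950
  m term: (-1×0.0939)² = 0.00882
Total = 0.00977. Share from m = 0.00882/0.00977 = 0.903.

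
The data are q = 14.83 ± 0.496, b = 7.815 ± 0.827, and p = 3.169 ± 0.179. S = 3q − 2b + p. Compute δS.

Absolute uncertainties add in quadrature for a linear combination:
  (3·δq)² = 2.21;  (2·δb)² = 2.74;  (δp)² = 0.0320
δS = √(4.98) = 2.23

2.23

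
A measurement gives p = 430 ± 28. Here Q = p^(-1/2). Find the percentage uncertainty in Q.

3.26%

Q ∝ p^(-1/2), so δQ/Q = |−½| · δp/p = 0.5 × 0.0651 = 0.0326.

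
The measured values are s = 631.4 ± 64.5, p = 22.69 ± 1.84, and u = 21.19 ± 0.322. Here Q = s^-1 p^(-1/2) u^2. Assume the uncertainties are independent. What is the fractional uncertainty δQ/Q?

Q is a product of powers, so relative uncertainties combine in quadrature:
  (-1·δs/s)² = (-1×0.102)² = 0.0104;  (−½·δp/p)² = (-0.5×0.0811)² = 0.00164;  (2·δu/u)² = (2×0.0152)² = 0.000924
δQ/Q = √(0.0130) = 0.114

0.114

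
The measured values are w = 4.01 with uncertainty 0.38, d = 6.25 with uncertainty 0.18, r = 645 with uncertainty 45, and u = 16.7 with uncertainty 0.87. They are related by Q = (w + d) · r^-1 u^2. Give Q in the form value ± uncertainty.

Let h = w + d = 10.3. δh = √(δw² + δd²) = √(0.144 + 0.0324) = 0.420, so δh/h = 0.0410.
Q is then a monomial in h, r, u:
δQ/Q = √((δh/h)² + (-1·δr/r)² + (2·δu/u)²) = √(0.00168 + 0.00487 + 0.0109) = 0.132
Q = 4.44, so δQ = 0.132 × 4.44 = 0.585.

4.44 ± 0.585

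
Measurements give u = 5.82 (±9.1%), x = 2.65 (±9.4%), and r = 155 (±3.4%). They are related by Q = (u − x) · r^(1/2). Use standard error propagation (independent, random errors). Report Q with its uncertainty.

Let w = u − x = 3.17. δw = √(δu² + δx²) = √(0.280 + 0.0621) = 0.585, so δw/w = 0.185.
Q is then a monomial in w, r:
δQ/Q = √((δw/w)² + (½·δr/r)²) = √(0.0341 + 0.000289) = 0.185
Q = 39.5, so δQ = 0.185 × 39.5 = 7.32.

39.5 ± 7.32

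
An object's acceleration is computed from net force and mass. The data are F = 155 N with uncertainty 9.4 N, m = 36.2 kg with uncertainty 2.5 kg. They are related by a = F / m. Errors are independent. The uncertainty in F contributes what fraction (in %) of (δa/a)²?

43.5%

(δa/a)² = (1·δF/F)² + (-1·δm/m)²
  F term: (1×0.0606)² = 0.00368
  m term: (-1×0.0691)² = 0.00477
Total = 0.00845. Share from F = 0.00368/0.00845 = 0.435.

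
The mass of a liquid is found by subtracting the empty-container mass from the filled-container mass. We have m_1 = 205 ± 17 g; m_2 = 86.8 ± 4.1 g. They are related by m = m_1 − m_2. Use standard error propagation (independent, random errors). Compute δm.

m is a linear combination, so absolute uncertainties add in quadrature:
  (δm_1)² = 289;  (δm_2)² = 16.8
δm = √(306) = 17.5 g

17.5 g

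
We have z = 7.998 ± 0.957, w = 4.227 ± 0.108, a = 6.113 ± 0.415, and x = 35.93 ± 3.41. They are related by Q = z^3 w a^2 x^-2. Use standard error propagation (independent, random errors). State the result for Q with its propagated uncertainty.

62.60 ± 26.9

Since Q is a product/quotient, work with relative uncertainties:
  (3·δz/z)² = (3×0.120)² = 0.129;  (1·δw/w)² = (1×0.0256)² = 0.000653;  (2·δa/a)² = (2×0.0679)² = 0.0184;  (-2·δx/x)² = (-2×0.0949)² = 0.0360
δQ/Q = √(0.184) = 0.429
Q = 62.60, so δQ = 0.429 × 62.60 = 26.9.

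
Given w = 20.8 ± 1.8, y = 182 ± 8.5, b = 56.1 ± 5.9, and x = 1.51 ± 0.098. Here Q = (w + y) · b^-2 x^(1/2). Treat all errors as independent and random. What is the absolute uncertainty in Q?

Let u = w + y = 203. δu = √(δw² + δy²) = √(3.24 + 72.2) = 8.69, so δu/u = 0.0428.
Q is then a monomial in u, b, x:
δQ/Q = √((δu/u)² + (-2·δb/b)² + (½·δx/x)²) = √(0.00184 + 0.0442 + 0.00105) = 0.217
Q = 0.0792, so δQ = 0.217 × 0.0792 = 0.0172.

0.0172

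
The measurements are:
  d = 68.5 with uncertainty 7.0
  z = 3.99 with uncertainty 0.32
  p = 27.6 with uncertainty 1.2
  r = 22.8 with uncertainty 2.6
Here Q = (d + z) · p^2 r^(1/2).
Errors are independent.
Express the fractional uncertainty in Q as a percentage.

Let u = d + z = 72.5. δu = √(δd² + δz²) = √(49.0 + 0.102) = 7.01, so δu/u = 0.0967.
Q is then a monomial in u, p, r:
δQ/Q = √((δu/u)² + (2·δp/p)² + (½·δr/r)²) = √(0.00934 + 0.00756 + 0.00325) = 0.142

14.2%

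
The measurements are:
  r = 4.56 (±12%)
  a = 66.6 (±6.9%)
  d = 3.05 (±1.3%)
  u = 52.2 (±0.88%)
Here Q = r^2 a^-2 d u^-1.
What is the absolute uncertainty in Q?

Since Q is a product/quotient, work with relative uncertainties:
  (2·δr/r)² = (2×0.120)² = 0.0576;  (-2·δa/a)² = (-2×0.0690)² = 0.0190;  (1·δd/d)² = (1×0.0130)² = 0.000169;  (-1·δu/u)² = (-1×0.00880)² = 7.74e-05
δQ/Q = √(0.0769) = 0.277
Q = 0.000274, so δQ = 0.277 × 0.000274 = 7.6e-05.

7.6e-05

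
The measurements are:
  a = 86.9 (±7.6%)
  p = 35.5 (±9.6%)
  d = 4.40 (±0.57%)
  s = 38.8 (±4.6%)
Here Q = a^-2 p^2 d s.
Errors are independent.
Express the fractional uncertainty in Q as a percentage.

Q is a product of powers, so relative uncertainties combine in quadrature:
  (-2·δa/a)² = (-2×0.0760)² = 0.0231;  (2·δp/p)² = (2×0.0960)² = 0.0369;  (1·δd/d)² = (1×0.00570)² = 3.25e-05;  (1·δs/s)² = (1×0.0460)² = 0.00212
δQ/Q = √(0.0621) = 0.249

24.9%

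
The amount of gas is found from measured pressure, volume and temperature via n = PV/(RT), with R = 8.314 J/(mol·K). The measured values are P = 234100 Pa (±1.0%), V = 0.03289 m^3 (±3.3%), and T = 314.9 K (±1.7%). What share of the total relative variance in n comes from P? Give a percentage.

6.77%

(δn/n)² = (1·δP/P)² + (1·δV/V)² + (-1·δT/T)²
  P term: (1×0.0100)² = 0.000100
  V term: (1×0.0330)² = 0.00109
  T term: (-1×0.0170)² = 0.000289
Total = 0.00148. Share from P = 0.000100/0.00148 = 0.0677.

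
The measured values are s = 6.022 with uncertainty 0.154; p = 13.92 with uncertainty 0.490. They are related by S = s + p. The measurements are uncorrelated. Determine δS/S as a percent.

2.58%

Each term contributes (cᵢ δxᵢ)² to (δS)²:
  (δs)² = 0.0237;  (δp)² = 0.240
δS = √(0.264) = 0.514
S = 19.94, so δS/S = 0.514/19.94 = 0.0258.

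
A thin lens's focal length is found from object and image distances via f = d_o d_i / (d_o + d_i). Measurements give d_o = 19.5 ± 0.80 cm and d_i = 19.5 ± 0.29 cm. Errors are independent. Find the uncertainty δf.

0.213 cm

∂f/∂d_o = (d_i/(d_o+d_i))² = 0.250;  ∂f/∂d_i = (d_o/(d_o+d_i))² = 0.250
δf = √((∂f/∂d_o · δd_o)² + (∂f/∂d_i · δd_i)²) = √(0.0400 + 0.00526) = 0.213 cm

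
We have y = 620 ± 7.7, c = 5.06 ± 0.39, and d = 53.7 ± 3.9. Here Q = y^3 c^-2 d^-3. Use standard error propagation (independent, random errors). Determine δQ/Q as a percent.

Products/powers → add relative errors in quadrature, weighted by exponent:
  (3·δy/y)² = (3×0.0124)² = 0.00139;  (-2·δc/c)² = (-2×0.0771)² = 0.0238;  (-3·δd/d)² = (-3×0.0726)² = 0.0475
δQ/Q = √(0.0726) = 0.269

26.9%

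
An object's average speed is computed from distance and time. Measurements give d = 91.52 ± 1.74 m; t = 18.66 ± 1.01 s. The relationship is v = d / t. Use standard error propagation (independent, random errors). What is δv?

Products/powers → add relative errors in quadrature, weighted by exponent:
  (1·δd/d)² = (1×0.0190)² = 0.000361;  (-1·δt/t)² = (-1×0.0541)² = 0.00293
δv/v = √(0.00329) = 0.0574
v = 4.905 m/s, so δv = 0.0574 × 4.905 = 0.281 m/s.

0.281 m/s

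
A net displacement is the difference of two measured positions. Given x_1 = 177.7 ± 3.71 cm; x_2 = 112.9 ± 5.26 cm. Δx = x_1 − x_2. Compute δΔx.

Absolute uncertainties add in quadrature for a linear combination:
  (δx_1)² = 13.8;  (δx_2)² = 27.7
δΔx = √(41.4) = 6.44 cm

6.44 cm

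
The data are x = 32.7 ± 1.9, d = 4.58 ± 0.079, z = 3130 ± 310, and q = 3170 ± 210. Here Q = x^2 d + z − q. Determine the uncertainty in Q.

686

Let p = x^2·d = 4900. δp/p = √((2·δx/x)² + (1·δd/d)²) = √(0.0135 + 0.000298) = 0.117, so δp = 575.
Q = p + z − q: δQ = √(δp² + δz² + δq²) = √(3.31e+05 + 96100 + 44100) = 686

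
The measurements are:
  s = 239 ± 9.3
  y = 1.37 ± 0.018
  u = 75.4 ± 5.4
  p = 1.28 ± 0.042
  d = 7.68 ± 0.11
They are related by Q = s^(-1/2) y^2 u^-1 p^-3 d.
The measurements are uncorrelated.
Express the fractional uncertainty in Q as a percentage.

Each factor contributes (exponent × relative error)² to (δQ/Q)²:
  (−½·δs/s)² = (-0.5×0.0389)² = 0.000379;  (2·δy/y)² = (2×0.0131)² = 0.000691;  (-1·δu/u)² = (-1×0.0716)² = 0.00513;  (-3·δp/p)² = (-3×0.0328)² = 0.00969;  (1·δd/d)² = (1×0.0143)² = 0.000205
δQ/Q = √(0.0161) = 0.127

12.7%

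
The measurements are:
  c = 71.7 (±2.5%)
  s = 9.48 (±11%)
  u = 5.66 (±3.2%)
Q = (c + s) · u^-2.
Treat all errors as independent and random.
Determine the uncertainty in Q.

0.175

Let w = c + s = 81.2. δw = √(δc² + δs²) = √(3.21 + 1.09) = 2.07, so δw/w = 0.0255.
Q is then a monomial in w, u:
δQ/Q = √((δw/w)² + (-2·δu/u)²) = √(0.000653 + 0.00410) = 0.0689
Q = 2.53, so δQ = 0.0689 × 2.53 = 0.175.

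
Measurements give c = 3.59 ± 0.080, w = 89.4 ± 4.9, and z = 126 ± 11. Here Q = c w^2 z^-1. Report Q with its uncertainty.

Each factor contributes (exponent × relative error)² to (δQ/Q)²:
  (1·δc/c)² = (1×0.0223)² = 0.000497;  (2·δw/w)² = (2×0.0548)² = 0.0120;  (-1·δz/z)² = (-1×0.0873)² = 0.00762
δQ/Q = √(0.0201) = 0.142
Q = 228, so δQ = 0.142 × 228 = 32.3.

228 ± 32.3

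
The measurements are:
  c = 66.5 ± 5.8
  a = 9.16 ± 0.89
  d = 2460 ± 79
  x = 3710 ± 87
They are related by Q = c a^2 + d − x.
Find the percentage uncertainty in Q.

27.6%

Let p = c·a^2 = 5580. δp/p = √((1·δc/c)² + (2·δa/a)²) = √(0.00761 + 0.0378) = 0.213, so δp = 1190.
Q = p + d − x: δQ = √(δp² + δd² + δx²) = √(1.41e+06 + 6240 + 7570) = 1190
Q = 4330, so δQ/Q = 1190/4330 = 0.276.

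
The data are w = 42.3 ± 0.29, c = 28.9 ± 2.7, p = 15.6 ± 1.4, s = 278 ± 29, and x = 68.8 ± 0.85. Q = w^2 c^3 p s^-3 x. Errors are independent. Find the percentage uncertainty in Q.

Each factor contributes (exponent × relative error)² to (δQ/Q)²:
  (2·δw/w)² = (2×0.00686)² = 0.000188;  (3·δc/c)² = (3×0.0934)² = 0.0786;  (1·δp/p)² = (1×0.0897)² = 0.00805;  (-3·δs/s)² = (-3×0.104)² = 0.0979;  (1·δx/x)² = (1×0.0124)² = 0.000153
δQ/Q = √(0.185) = 0.430

43.0%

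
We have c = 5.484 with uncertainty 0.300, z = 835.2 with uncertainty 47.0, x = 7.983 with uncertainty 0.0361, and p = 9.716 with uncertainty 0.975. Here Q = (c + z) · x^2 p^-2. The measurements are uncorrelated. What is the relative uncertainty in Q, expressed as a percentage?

20.9%

Let u = c + z = 840.7. δu = √(δc² + δz²) = √(0.0900 + 2210) = 47.0, so δu/u = 0.0559.
Q is then a monomial in u, x, p:
δQ/Q = √((δu/u)² + (2·δx/x)² + (-2·δp/p)²) = √(0.00313 + 8.18e-05 + 0.0403) = 0.209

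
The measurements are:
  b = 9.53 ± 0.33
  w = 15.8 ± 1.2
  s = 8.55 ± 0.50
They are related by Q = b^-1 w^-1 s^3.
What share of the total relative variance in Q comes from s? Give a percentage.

(δQ/Q)² = (-1·δb/b)² + (-1·δw/w)² + (3·δs/s)²
  b term: (-1×0.0346)² = 0.00120
  w term: (-1×0.0759)² = 0.00577
  s term: (3×0.0585)² = 0.0308
Total = 0.0377. Share from s = 0.0308/0.0377 = 0.815.

81.5%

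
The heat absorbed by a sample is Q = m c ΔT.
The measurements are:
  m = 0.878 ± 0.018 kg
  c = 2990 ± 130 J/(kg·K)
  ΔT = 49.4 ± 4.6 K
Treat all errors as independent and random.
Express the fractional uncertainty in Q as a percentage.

Relative error in a monomial: (δQ/Q)² = Σ (nᵢ · δxᵢ/xᵢ)².
  (1·δm/m)² = (1×0.0205)² = 0.000420;  (1·δc/c)² = (1×0.0435)² = 0.00189;  (1·δΔT/ΔT)² = (1×0.0931)² = 0.00867
δQ/Q = √(0.0110) = 0.105

10.5%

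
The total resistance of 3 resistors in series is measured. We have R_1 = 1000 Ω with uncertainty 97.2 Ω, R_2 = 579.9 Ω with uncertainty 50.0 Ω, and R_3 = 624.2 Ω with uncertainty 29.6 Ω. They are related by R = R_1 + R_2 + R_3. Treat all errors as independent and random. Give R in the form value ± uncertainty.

Absolute uncertainties add in quadrature for a linear combination:
  (δR_1)² = 9450;  (δR_2)² = 2500;  (δR_3)² = 876
δR = √(12800) = 113 Ω
R = 2204 Ω.

2204 ± 113 Ω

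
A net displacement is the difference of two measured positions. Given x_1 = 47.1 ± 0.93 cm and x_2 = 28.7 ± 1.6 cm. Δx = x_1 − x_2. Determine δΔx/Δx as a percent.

Sums and differences: (δΔx)² = Σ (cᵢ δxᵢ)².
  (δx_1)² = 0.865;  (δx_2)² = 2.56
δΔx = √(3.42) = 1.85 cm
Δx = 18.4 cm, so δΔx/Δx = 1.85/18.4 = 0.101.

10.1%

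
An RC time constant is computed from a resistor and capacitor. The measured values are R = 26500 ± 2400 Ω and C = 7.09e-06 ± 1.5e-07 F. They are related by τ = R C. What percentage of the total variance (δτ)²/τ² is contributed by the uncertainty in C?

(δτ/τ)² = (1·δR/R)² + (1·δC/C)²
  R term: (1×0.0906)² = 0.00820
  C term: (1×0.0212)² = 0.000448
Total = 0.00865. Share from C = 0.000448/0.00865 = 0.0517.

5.17%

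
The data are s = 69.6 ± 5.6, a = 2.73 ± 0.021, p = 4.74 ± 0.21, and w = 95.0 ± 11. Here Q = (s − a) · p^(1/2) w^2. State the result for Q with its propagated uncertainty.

Let u = s − a = 66.9. δu = √(δs² + δa²) = √(31.4 + 0.000441) = 5.60, so δu/u = 0.0837.
Q is then a monomial in u, p, w:
δQ/Q = √((δu/u)² + (½·δp/p)² + (2·δw/w)²) = √(0.00701 + 0.000491 + 0.0536) = 0.247
Q = 1.31e+06, so δQ = 0.247 × 1.31e+06 = 3.25e+05.

(1.31 ± 0.325) × 10^6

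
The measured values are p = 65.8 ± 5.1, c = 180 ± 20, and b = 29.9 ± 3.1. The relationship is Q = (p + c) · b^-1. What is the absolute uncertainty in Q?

Let u = p + c = 246. δu = √(δp² + δc²) = √(26.0 + 400) = 20.6, so δu/u = 0.0840.
Q is then a monomial in u, b:
δQ/Q = √((δu/u)² + (-1·δb/b)²) = √(0.00705 + 0.0107) = 0.133
Q = 8.22, so δQ = 0.133 × 8.22 = 1.10.

1.10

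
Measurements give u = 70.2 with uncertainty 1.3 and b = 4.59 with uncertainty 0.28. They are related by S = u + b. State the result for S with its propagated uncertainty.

Each term contributes (cᵢ δxᵢ)² to (δS)²:
  (δu)² = 1.69;  (δb)² = 0.0784
δS = √(1.77) = 1.33
S = 74.8.

74.8 ± 1.33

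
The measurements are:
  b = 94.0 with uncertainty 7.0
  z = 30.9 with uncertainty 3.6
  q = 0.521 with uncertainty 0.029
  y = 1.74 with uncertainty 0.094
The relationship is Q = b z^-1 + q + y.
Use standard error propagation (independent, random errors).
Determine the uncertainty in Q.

0.432

Let p = b·z^-1 = 3.04. δp/p = √((1·δb/b)² + (-1·δz/z)²) = √(0.00555 + 0.0136) = 0.138, so δp = 0.421.
Q = p + q + y: δQ = √(δp² + δq² + δy²) = √(0.177 + 0.000841 + 0.00884) = 0.432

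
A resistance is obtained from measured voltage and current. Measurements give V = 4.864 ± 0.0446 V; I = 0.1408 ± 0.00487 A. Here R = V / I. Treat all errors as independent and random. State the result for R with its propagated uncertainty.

R is a product of powers, so relative uncertainties combine in quadrature:
  (1·δV/V)² = (1×0.00917)² = 8.41e-05;  (-1·δI/I)² = (-1×0.0346)² = 0.00120
δR/R = √(0.00128) = 0.0358
R = 34.55 Ω, so δR = 0.0358 × 34.55 = 1.24 Ω.

34.55 ± 1.24 Ω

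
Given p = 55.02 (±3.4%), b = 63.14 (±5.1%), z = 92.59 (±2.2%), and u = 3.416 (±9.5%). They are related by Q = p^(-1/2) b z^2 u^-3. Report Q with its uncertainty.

Each factor contributes (exponent × relative error)² to (δQ/Q)²:
  (−½·δp/p)² = (-0.5×0.0340)² = 0.000289;  (1·δb/b)² = (1×0.0510)² = 0.00260;  (2·δz/z)² = (2×0.0220)² = 0.00194;  (-3·δu/u)² = (-3×0.0950)² = 0.0812
δQ/Q = √(0.0861) = 0.293
Q = 1831, so δQ = 0.293 × 1831 = 537.

1831 ± 537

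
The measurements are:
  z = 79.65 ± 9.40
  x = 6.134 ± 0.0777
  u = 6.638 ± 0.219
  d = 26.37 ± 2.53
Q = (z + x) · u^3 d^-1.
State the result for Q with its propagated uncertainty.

Let w = z + x = 85.78. δw = √(δz² + δx²) = √(88.4 + 0.00604) = 9.40, so δw/w = 0.110.
Q is then a monomial in w, u, d:
δQ/Q = √((δw/w)² + (3·δu/u)² + (-1·δd/d)²) = √(0.0120 + 0.00980 + 0.00920) = 0.176
Q = 951.5, so δQ = 0.176 × 951.5 = 168.

951.5 ± 168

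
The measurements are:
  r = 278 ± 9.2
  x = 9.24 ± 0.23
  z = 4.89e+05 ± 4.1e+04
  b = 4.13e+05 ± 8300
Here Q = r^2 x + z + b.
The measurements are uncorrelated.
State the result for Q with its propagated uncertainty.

(1.62 ± 0.0656) × 10^6

Let p = r^2·x = 7.14e+05. δp/p = √((2·δr/r)² + (1·δx/x)²) = √(0.00438 + 0.000620) = 0.0707, so δp = 50500.
Q = p + z + b: δQ = √(δp² + δz² + δb²) = √(2.55e+09 + 1.68e+09 + 6.89e+07) = 65600
Q = 1.62e+06.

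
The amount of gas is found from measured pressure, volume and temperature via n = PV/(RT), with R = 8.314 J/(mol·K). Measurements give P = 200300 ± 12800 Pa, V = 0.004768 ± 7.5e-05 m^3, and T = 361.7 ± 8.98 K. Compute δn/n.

0.0703

Each factor contributes (exponent × relative error)² to (δn/n)²:
  (1·δP/P)² = (1×0.0639)² = 0.00408;  (1·δV/V)² = (1×0.0157)² = 0.000247;  (-1·δT/T)² = (-1×0.0248)² = 0.000616
δn/n = √(0.00495) = 0.0703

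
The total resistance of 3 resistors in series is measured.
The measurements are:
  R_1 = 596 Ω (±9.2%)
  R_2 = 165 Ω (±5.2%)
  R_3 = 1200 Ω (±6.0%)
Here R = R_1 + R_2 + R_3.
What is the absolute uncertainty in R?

R is a linear combination, so absolute uncertainties add in quadrature:
  (δR_1)² = 3010;  (δR_2)² = 73.6;  (δR_3)² = 5180
δR = √(8260) = 90.9 Ω

90.9 Ω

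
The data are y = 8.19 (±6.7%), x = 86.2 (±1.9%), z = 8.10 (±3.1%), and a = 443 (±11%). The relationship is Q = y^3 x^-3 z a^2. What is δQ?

Each factor contributes (exponent × relative error)² to (δQ/Q)²:
  (3·δy/y)² = (3×0.0670)² = 0.0404;  (-3·δx/x)² = (-3×0.0190)² = 0.00325;  (1·δz/z)² = (1×0.0310)² = 0.000961;  (2·δa/a)² = (2×0.110)² = 0.0484
δQ/Q = √(0.0930) = 0.305
Q = 1360, so δQ = 0.305 × 1360 = 416.

416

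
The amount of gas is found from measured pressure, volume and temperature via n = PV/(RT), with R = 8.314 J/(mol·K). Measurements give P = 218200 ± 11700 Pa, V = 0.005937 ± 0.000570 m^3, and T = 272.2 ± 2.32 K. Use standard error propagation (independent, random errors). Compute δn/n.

For a monomial n ∝ P, V, T^-1, fractional errors add in quadrature:
  (1·δP/P)² = (1×0.0536)² = 0.00288;  (1·δV/V)² = (1×0.0960)² = 0.00922;  (-1·δT/T)² = (-1×0.00852)² = 7.26e-05
δn/n = √(0.0122) = 0.110

0.110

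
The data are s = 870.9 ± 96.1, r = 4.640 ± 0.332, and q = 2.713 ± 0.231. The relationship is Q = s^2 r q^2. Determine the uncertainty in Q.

Products/powers → add relative errors in quadrature, weighted by exponent:
  (2·δs/s)² = (2×0.110)² = 0.0487;  (1·δr/r)² = (1×0.0716)² = 0.00512;  (2·δq/q)² = (2×0.0851)² = 0.0290
δQ/Q = √(0.0828) = 0.288
Q = 2.59e+07, so δQ = 0.288 × 2.59e+07 = 7.45e+06.

7.45e+06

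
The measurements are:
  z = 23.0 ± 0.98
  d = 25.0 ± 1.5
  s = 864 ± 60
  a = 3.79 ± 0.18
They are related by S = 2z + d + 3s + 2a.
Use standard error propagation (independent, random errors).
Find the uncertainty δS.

Sums and differences: (δS)² = Σ (cᵢ δxᵢ)².
  (2·δz)² = 3.84;  (δd)² = 2.25;  (3·δs)² = 32400;  (2·δa)² = 0.130
δS = √(32400) = 180

180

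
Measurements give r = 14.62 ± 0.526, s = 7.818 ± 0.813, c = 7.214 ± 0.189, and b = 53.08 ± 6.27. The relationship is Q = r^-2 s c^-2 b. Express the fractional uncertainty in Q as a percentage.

Q is a product of powers, so relative uncertainties combine in quadrature:
  (-2·δr/r)² = (-2×0.0360)² = 0.00518;  (1·δs/s)² = (1×0.104)² = 0.0108;  (-2·δc/c)² = (-2×0.0262)² = 0.00275;  (1·δb/b)² = (1×0.118)² = 0.0140
δQ/Q = √(0.0327) = 0.181

18.1%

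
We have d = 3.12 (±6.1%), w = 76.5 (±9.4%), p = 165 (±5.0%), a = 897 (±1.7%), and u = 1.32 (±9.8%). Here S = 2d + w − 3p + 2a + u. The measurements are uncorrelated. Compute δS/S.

0.0289

For a sum/difference, combine absolute errors in quadrature:
  (2·δd)² = 0.145;  (δw)² = 51.7;  (3·δp)² = 613;  (2·δa)² = 930;  (δu)² = 0.0167
δS = √(1590) = 39.9
S = 1380, so δS/S = 39.9/1380 = 0.0289.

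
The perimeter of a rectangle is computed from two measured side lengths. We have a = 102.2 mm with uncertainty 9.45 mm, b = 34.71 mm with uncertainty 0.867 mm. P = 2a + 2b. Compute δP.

19.0 mm

Each term contributes (cᵢ δxᵢ)² to (δP)²:
  (2·δa)² = 357;  (2·δb)² = 3.01
δP = √(360) = 19.0 mm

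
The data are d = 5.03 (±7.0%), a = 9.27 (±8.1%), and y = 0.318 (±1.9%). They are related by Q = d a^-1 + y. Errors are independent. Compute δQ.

0.0584

Let p = d·a^-1 = 0.543. δp/p = √((1·δd/d)² + (-1·δa/a)²) = √(0.00490 + 0.00656) = 0.107, so δp = 0.0581.
Q = p + y: δQ = √(δp² + δy²) = √(0.00337 + 3.65e-05) = 0.0584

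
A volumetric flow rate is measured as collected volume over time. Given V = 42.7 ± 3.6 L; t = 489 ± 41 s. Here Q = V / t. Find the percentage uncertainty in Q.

11.9%

Q is a product of powers, so relative uncertainties combine in quadrature:
  (1·δV/V)² = (1×0.0843)² = 0.00711;  (-1·δt/t)² = (-1×0.0838)² = 0.00703
δQ/Q = √(0.0141) = 0.119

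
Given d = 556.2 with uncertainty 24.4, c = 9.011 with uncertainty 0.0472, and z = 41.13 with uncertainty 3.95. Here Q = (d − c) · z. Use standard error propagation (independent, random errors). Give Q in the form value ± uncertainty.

Let u = d − c = 547.2. δu = √(δd² + δc²) = √(595 + 0.00223) = 24.4, so δu/u = 0.0446.
Q is then a monomial in u, z:
δQ/Q = √((δu/u)² + (1·δz/z)²) = √(0.00199 + 0.00922) = 0.106
Q = 22510, so δQ = 0.106 × 22510 = 2380.

22510 ± 2380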